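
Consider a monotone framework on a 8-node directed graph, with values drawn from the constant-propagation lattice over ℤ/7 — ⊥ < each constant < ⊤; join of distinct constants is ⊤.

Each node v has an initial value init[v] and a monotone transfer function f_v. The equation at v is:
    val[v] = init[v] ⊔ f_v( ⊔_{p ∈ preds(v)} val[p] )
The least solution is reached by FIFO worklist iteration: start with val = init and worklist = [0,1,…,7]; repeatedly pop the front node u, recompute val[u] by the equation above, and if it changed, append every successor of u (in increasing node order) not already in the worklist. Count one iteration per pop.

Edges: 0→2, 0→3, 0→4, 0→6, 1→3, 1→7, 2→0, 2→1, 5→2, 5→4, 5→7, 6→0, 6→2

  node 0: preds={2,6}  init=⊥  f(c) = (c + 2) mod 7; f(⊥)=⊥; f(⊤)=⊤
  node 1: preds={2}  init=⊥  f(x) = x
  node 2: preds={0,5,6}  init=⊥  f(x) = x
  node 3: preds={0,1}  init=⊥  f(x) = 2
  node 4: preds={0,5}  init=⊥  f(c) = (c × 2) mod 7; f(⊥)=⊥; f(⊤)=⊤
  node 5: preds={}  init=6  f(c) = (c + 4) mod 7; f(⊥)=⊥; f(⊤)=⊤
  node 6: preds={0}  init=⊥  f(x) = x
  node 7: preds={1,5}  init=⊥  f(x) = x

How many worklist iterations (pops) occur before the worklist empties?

24

Trace (24 dequeues):
  [1] u=0 | in ⊥ | out ⊥ | ==
  [2] u=1 | in ⊥ | out ⊥ | ==
  [3] u=2 | in 6 | out 6 | prev ⊥ | push {0,1}
  [4] u=3 | in ⊥ | out 2 | prev ⊥ | push {}
  [5] u=4 | in 6 | out 5 | prev ⊥ | push {}
  [6] u=5 | in ⊥ | out 6 | ==
  [7] u=6 | in ⊥ | out ⊥ | ==
  [8] u=7 | in 6 | out 6 | prev ⊥ | push {}
  [9] u=0 | in 6 | out 1 | prev ⊥ | push {2,3,4,6}
  [10] u=1 | in 6 | out 6 | prev ⊥ | push {7}
  [11] u=2 | in ⊤ | out ⊤ | prev 6 | push {0,1}
  [12] u=3 | in ⊤ | out 2 | ==
  [13] u=4 | in ⊤ | out ⊤ | prev 5 | push {}
  [14] u=6 | in 1 | out 1 | prev ⊥ | push {2}
  [15] u=7 | in 6 | out 6 | ==
  [16] u=0 | in ⊤ | out ⊤ | prev 1 | push {3,4,6}
  [17] u=1 | in ⊤ | out ⊤ | prev 6 | push {7}
  [18] u=2 | in ⊤ | out ⊤ | ==
  [19] u=3 | in ⊤ | out 2 | ==
  [20] u=4 | in ⊤ | out ⊤ | ==
  [21] u=6 | in ⊤ | out ⊤ | prev 1 | push {0,2}
  [22] u=7 | in ⊤ | out ⊤ | prev 6 | push {}
  [23] u=0 | in ⊤ | out ⊤ | ==
  [24] u=2 | in ⊤ | out ⊤ | ==

Converged values:
  [0] ⊤
  [1] ⊤
  [2] ⊤
  [3] 2
  [4] ⊤
  [5] 6
  [6] ⊤
  [7] ⊤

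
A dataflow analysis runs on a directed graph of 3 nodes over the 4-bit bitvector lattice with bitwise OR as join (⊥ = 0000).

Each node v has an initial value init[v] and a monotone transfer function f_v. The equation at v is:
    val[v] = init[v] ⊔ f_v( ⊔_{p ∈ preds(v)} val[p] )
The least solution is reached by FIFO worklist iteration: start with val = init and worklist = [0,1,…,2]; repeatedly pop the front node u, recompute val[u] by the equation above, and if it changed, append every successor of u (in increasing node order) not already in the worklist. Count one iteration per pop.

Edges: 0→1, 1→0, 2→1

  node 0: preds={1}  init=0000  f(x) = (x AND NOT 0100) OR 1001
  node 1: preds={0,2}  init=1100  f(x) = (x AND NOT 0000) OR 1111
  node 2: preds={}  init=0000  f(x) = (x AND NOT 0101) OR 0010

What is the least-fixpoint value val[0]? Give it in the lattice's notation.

1011

Iteration log — 5 steps:
  step 1. node 0  ⊔preds=1100  new=1001  old=0000  +wl: 
  step 2. node 1  ⊔preds=1001  new=1111  old=1100  +wl: 0
  step 3. node 2  ⊔preds=0000  new=0010  old=0000  +wl: 1
  step 4. node 0  ⊔preds=1111  new=1011  old=1001  +wl: 
  step 5. node 1  ⊔preds=1011  new=1111  stable

Least fixpoint reached:
  node 0: 1011
  node 1: 1111
  node 2: 0010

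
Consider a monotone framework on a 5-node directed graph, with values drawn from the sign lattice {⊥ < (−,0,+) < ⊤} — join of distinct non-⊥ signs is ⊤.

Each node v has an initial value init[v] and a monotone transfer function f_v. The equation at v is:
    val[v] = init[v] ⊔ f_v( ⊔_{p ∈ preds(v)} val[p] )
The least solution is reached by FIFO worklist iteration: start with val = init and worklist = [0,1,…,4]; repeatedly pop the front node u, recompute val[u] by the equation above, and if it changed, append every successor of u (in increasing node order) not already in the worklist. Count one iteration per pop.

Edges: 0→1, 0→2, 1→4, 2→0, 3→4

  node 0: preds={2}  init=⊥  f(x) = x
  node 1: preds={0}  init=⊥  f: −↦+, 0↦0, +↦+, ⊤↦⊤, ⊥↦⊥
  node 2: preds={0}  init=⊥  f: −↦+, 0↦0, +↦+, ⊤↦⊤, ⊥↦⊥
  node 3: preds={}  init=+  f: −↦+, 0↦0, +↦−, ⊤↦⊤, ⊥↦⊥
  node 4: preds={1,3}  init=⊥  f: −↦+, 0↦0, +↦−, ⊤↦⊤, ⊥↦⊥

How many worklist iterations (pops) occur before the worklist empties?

Worklist (5 pops):
  #1 pop 0: in=⊥ → ⊥ (no change)
  #2 pop 1: in=⊥ → ⊥ (no change)
  #3 pop 2: in=⊥ → ⊥ (no change)
  #4 pop 3: in=⊥ → + (no change)
  #5 pop 4: in=+ → − (was ⊥); enqueue []

Fixpoint:
  val[0] = ⊥
  val[1] = ⊥
  val[2] = ⊥
  val[3] = +
  val[4] = −

5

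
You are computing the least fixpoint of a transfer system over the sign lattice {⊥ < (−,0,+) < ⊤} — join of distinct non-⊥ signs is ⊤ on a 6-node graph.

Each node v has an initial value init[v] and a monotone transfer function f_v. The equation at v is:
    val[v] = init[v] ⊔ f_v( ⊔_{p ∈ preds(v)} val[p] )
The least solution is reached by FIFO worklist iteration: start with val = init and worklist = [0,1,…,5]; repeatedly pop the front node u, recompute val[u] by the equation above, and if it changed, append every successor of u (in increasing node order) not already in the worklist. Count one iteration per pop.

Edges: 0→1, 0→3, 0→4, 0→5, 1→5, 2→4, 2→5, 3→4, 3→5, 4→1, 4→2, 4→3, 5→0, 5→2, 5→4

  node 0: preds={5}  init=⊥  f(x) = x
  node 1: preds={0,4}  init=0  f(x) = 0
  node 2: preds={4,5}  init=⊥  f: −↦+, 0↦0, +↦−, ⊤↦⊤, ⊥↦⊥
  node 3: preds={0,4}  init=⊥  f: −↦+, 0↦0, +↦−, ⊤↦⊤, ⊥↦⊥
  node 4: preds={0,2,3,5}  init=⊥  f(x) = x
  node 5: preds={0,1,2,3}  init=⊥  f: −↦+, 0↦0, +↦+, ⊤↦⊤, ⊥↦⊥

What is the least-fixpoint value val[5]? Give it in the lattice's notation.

Trace (14 dequeues):
  [1] u=0 | in ⊥ | out ⊥ | ==
  [2] u=1 | in ⊥ | out 0 | ==
  [3] u=2 | in ⊥ | out ⊥ | ==
  [4] u=3 | in ⊥ | out ⊥ | ==
  [5] u=4 | in ⊥ | out ⊥ | ==
  [6] u=5 | in 0 | out 0 | prev ⊥ | push {0,2,4}
  [7] u=0 | in 0 | out 0 | prev ⊥ | push {1,3,5}
  [8] u=2 | in 0 | out 0 | prev ⊥ | push {}
  [9] u=4 | in 0 | out 0 | prev ⊥ | push {2}
  [10] u=1 | in 0 | out 0 | ==
  [11] u=3 | in 0 | out 0 | prev ⊥ | push {4}
  [12] u=5 | in 0 | out 0 | ==
  [13] u=2 | in 0 | out 0 | ==
  [14] u=4 | in 0 | out 0 | ==

Converged values:
  [0] 0
  [1] 0
  [2] 0
  [3] 0
  [4] 0
  [5] 0

0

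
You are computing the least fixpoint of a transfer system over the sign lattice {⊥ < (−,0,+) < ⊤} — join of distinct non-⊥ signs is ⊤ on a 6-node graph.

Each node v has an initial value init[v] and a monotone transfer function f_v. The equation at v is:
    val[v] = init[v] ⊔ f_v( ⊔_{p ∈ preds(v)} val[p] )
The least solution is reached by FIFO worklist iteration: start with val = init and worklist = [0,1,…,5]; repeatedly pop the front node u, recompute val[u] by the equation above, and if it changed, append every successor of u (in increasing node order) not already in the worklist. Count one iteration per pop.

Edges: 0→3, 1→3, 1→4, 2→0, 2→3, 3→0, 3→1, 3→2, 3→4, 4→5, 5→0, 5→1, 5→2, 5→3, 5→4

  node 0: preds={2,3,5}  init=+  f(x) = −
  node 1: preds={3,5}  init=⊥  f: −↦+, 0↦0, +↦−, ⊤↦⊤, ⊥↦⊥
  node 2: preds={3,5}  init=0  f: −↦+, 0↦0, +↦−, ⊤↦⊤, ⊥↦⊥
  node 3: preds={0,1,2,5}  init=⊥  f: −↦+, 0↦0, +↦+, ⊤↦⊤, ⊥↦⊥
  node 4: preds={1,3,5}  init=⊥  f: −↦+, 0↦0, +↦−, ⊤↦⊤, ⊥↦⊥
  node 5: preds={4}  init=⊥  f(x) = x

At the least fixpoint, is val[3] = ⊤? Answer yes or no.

Iteration log — 12 steps:
  step 1. node 0  ⊔preds=0  new=⊤  old=+  +wl: 
  step 2. node 1  ⊔preds=⊥  new=⊥  stable
  step 3. node 2  ⊔preds=⊥  new=0  stable
  step 4. node 3  ⊔preds=⊤  new=⊤  old=⊥  +wl: 0,1,2
  step 5. node 4  ⊔preds=⊤  new=⊤  old=⊥  +wl: 
  step 6. node 5  ⊔preds=⊤  new=⊤  old=⊥  +wl: 3,4
  step 7. node 0  ⊔preds=⊤  new=⊤  stable
  step 8. node 1  ⊔preds=⊤  new=⊤  old=⊥  +wl: 
  step 9. node 2  ⊔preds=⊤  new=⊤  old=0  +wl: 0
  step 10. node 3  ⊔preds=⊤  new=⊤  stable
  step 11. node 4  ⊔preds=⊤  new=⊤  stable
  step 12. node 0  ⊔preds=⊤  new=⊤  stable

Least fixpoint reached:
  node 0: ⊤
  node 1: ⊤
  node 2: ⊤
  node 3: ⊤
  node 4: ⊤
  node 5: ⊤

yes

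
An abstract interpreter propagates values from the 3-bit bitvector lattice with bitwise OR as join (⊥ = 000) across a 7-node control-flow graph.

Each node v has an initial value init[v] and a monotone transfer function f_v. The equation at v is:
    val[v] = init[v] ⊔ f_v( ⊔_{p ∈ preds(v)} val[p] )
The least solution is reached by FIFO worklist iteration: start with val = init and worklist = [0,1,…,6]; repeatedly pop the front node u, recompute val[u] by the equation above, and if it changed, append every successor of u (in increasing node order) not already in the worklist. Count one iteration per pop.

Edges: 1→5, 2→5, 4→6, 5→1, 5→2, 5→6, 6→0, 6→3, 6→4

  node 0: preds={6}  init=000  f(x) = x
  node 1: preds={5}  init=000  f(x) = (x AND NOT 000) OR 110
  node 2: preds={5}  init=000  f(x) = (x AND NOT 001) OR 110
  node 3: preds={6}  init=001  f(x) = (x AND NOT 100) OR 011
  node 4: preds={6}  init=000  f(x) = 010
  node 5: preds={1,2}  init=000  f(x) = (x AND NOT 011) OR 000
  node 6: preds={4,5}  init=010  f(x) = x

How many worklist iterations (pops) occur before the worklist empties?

Worklist (12 pops):
  #1 pop 0: in=010 → 010 (was 000); enqueue []
  #2 pop 1: in=000 → 110 (was 000); enqueue []
  #3 pop 2: in=000 → 110 (was 000); enqueue []
  #4 pop 3: in=010 → 011 (was 001); enqueue []
  #5 pop 4: in=010 → 010 (was 000); enqueue []
  #6 pop 5: in=110 → 100 (was 000); enqueue [1,2]
  #7 pop 6: in=110 → 110 (was 010); enqueue [0,3,4]
  #8 pop 1: in=100 → 110 (no change)
  #9 pop 2: in=100 → 110 (no change)
  #10 pop 0: in=110 → 110 (was 010); enqueue []
  #11 pop 3: in=110 → 011 (no change)
  #12 pop 4: in=110 → 010 (no change)

Fixpoint:
  val[0] = 110
  val[1] = 110
  val[2] = 110
  val[3] = 011
  val[4] = 010
  val[5] = 100
  val[6] = 110

12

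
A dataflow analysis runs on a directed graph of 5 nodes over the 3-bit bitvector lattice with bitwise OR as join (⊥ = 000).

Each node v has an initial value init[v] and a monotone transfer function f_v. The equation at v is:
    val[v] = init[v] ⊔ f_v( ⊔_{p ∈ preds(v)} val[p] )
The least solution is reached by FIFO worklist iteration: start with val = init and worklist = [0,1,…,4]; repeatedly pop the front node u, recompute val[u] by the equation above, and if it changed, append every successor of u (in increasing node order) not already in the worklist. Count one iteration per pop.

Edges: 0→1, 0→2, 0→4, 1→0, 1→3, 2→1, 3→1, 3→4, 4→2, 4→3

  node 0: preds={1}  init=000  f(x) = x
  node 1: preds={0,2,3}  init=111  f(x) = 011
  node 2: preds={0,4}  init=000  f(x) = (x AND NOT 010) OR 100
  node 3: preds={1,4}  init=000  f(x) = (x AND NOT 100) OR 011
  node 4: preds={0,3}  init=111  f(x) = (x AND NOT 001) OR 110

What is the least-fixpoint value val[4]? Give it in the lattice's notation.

Worklist (6 pops):
  #1 pop 0: in=111 → 111 (was 000); enqueue []
  #2 pop 1: in=111 → 111 (no change)
  #3 pop 2: in=111 → 101 (was 000); enqueue [1]
  #4 pop 3: in=111 → 011 (was 000); enqueue []
  #5 pop 4: in=111 → 111 (no change)
  #6 pop 1: in=111 → 111 (no change)

Fixpoint:
  val[0] = 111
  val[1] = 111
  val[2] = 101
  val[3] = 011
  val[4] = 111

111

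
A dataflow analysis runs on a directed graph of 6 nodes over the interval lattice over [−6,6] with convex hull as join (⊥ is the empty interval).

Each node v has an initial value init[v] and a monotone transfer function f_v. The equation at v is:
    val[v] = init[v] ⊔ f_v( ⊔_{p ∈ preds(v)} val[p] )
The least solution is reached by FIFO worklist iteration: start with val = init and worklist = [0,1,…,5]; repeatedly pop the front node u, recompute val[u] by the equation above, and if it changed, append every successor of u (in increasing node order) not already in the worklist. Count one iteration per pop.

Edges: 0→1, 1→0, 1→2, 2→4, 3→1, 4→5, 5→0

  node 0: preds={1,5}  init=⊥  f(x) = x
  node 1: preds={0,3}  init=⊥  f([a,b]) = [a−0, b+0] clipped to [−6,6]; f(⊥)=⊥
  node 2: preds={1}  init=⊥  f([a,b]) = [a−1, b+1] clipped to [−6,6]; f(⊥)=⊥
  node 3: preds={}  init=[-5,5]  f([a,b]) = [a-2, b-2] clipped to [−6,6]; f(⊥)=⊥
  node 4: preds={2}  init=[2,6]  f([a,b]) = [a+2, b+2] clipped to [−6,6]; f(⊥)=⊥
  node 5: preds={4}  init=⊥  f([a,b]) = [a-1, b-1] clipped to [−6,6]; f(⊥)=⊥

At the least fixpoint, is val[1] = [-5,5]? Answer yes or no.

Worklist (8 pops):
  #1 pop 0: in=⊥ → ⊥ (no change)
  #2 pop 1: in=[-5,5] → [-5,5] (was ⊥); enqueue [0]
  #3 pop 2: in=[-5,5] → [-6,6] (was ⊥); enqueue []
  #4 pop 3: in=⊥ → [-5,5] (no change)
  #5 pop 4: in=[-6,6] → [-4,6] (was [2,6]); enqueue []
  #6 pop 5: in=[-4,6] → [-5,5] (was ⊥); enqueue []
  #7 pop 0: in=[-5,5] → [-5,5] (was ⊥); enqueue [1]
  #8 pop 1: in=[-5,5] → [-5,5] (no change)

Fixpoint:
  val[0] = [-5,5]
  val[1] = [-5,5]
  val[2] = [-6,6]
  val[3] = [-5,5]
  val[4] = [-4,6]
  val[5] = [-5,5]

yes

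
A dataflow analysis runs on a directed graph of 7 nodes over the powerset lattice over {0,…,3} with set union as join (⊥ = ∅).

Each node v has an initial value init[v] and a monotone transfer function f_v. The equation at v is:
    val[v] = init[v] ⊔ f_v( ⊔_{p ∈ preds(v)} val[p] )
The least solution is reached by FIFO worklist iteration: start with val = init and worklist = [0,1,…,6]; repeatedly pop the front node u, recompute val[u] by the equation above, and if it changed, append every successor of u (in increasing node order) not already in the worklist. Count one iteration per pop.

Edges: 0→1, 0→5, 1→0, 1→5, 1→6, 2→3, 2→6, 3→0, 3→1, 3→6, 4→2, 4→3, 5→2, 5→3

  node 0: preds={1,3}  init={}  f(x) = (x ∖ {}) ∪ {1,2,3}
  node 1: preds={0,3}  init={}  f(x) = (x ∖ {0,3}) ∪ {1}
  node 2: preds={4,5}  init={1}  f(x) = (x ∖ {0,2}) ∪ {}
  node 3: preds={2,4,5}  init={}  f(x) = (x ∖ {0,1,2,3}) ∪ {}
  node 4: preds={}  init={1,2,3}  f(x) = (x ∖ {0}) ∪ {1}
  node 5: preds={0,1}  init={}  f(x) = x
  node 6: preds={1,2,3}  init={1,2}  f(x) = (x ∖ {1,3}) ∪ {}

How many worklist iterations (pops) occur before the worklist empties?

10

Worklist (10 pops):
  #1 pop 0: in={} → {1,2,3} (was {}); enqueue []
  #2 pop 1: in={1,2,3} → {1,2} (was {}); enqueue [0]
  #3 pop 2: in={1,2,3} → {1,3} (was {1}); enqueue []
  #4 pop 3: in={1,2,3} → {} (no change)
  #5 pop 4: in={} → {1,2,3} (no change)
  #6 pop 5: in={1,2,3} → {1,2,3} (was {}); enqueue [2,3]
  #7 pop 6: in={1,2,3} → {1,2} (no change)
  #8 pop 0: in={1,2} → {1,2,3} (no change)
  #9 pop 2: in={1,2,3} → {1,3} (no change)
  #10 pop 3: in={1,2,3} → {} (no change)

Fixpoint:
  val[0] = {1,2,3}
  val[1] = {1,2}
  val[2] = {1,3}
  val[3] = {}
  val[4] = {1,2,3}
  val[5] = {1,2,3}
  val[6] = {1,2}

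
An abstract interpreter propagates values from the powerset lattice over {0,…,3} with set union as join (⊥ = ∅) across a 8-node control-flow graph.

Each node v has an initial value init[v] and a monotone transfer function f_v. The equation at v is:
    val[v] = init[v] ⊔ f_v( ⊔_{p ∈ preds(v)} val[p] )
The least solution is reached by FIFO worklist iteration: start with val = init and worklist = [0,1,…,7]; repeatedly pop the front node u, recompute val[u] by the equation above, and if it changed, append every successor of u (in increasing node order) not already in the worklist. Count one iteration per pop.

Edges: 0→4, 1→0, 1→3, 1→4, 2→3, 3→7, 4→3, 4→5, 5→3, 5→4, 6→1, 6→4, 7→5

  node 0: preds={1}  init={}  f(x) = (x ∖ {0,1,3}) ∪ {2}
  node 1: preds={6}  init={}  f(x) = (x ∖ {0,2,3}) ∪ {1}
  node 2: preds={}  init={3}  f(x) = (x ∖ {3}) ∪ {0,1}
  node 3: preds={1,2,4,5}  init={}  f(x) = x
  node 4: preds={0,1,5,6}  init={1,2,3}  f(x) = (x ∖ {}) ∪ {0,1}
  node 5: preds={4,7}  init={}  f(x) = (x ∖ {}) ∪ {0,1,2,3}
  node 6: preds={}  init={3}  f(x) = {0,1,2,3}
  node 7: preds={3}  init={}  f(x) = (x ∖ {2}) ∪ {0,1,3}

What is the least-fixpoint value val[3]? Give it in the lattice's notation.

Worklist (13 pops):
  #1 pop 0: in={} → {2} (was {}); enqueue []
  #2 pop 1: in={3} → {1} (was {}); enqueue [0]
  #3 pop 2: in={} → {0,1,3} (was {3}); enqueue []
  #4 pop 3: in={0,1,2,3} → {0,1,2,3} (was {}); enqueue []
  #5 pop 4: in={1,2,3} → {0,1,2,3} (was {1,2,3}); enqueue [3]
  #6 pop 5: in={0,1,2,3} → {0,1,2,3} (was {}); enqueue [4]
  #7 pop 6: in={} → {0,1,2,3} (was {3}); enqueue [1]
  #8 pop 7: in={0,1,2,3} → {0,1,3} (was {}); enqueue [5]
  #9 pop 0: in={1} → {2} (no change)
  #10 pop 3: in={0,1,2,3} → {0,1,2,3} (no change)
  #11 pop 4: in={0,1,2,3} → {0,1,2,3} (no change)
  #12 pop 1: in={0,1,2,3} → {1} (no change)
  #13 pop 5: in={0,1,2,3} → {0,1,2,3} (no change)

Fixpoint:
  val[0] = {2}
  val[1] = {1}
  val[2] = {0,1,3}
  val[3] = {0,1,2,3}
  val[4] = {0,1,2,3}
  val[5] = {0,1,2,3}
  val[6] = {0,1,2,3}
  val[7] = {0,1,3}

{0,1,2,3}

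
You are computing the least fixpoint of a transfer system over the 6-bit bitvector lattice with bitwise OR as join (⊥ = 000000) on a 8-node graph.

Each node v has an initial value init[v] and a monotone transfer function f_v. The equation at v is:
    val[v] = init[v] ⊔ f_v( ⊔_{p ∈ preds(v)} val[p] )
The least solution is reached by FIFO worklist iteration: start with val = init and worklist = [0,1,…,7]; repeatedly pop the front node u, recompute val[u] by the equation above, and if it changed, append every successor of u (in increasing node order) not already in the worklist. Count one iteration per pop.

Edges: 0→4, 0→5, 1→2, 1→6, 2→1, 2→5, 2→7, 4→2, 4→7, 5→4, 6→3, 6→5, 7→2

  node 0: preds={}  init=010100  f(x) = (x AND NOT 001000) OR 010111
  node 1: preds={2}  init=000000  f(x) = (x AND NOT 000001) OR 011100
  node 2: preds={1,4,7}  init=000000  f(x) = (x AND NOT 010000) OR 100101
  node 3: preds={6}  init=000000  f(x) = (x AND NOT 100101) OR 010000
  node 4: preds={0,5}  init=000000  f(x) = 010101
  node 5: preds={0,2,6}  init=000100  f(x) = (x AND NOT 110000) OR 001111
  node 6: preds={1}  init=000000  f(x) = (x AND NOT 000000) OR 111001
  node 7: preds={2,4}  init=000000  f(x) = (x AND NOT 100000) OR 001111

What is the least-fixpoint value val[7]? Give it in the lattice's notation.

011111

Worklist (20 pops):
  #1 pop 0: in=000000 → 010111 (was 010100); enqueue []
  #2 pop 1: in=000000 → 011100 (was 000000); enqueue []
  #3 pop 2: in=011100 → 101101 (was 000000); enqueue [1]
  #4 pop 3: in=000000 → 010000 (was 000000); enqueue []
  #5 pop 4: in=010111 → 010101 (was 000000); enqueue [2]
  #6 pop 5: in=111111 → 001111 (was 000100); enqueue [4]
  #7 pop 6: in=011100 → 111101 (was 000000); enqueue [3,5]
  #8 pop 7: in=111101 → 011111 (was 000000); enqueue []
  #9 pop 1: in=101101 → 111100 (was 011100); enqueue [6]
  #10 pop 2: in=111111 → 101111 (was 101101); enqueue [1,7]
  #11 pop 4: in=011111 → 010101 (no change)
  #12 pop 3: in=111101 → 011000 (was 010000); enqueue []
  #13 pop 5: in=111111 → 001111 (no change)
  #14 pop 6: in=111100 → 111101 (no change)
  #15 pop 1: in=101111 → 111110 (was 111100); enqueue [2,6]
  #16 pop 7: in=111111 → 011111 (no change)
  #17 pop 2: in=111111 → 101111 (no change)
  #18 pop 6: in=111110 → 111111 (was 111101); enqueue [3,5]
  #19 pop 3: in=111111 → 011010 (was 011000); enqueue []
  #20 pop 5: in=111111 → 001111 (no change)

Fixpoint:
  val[0] = 010111
  val[1] = 111110
  val[2] = 101111
  val[3] = 011010
  val[4] = 010101
  val[5] = 001111
  val[6] = 111111
  val[7] = 011111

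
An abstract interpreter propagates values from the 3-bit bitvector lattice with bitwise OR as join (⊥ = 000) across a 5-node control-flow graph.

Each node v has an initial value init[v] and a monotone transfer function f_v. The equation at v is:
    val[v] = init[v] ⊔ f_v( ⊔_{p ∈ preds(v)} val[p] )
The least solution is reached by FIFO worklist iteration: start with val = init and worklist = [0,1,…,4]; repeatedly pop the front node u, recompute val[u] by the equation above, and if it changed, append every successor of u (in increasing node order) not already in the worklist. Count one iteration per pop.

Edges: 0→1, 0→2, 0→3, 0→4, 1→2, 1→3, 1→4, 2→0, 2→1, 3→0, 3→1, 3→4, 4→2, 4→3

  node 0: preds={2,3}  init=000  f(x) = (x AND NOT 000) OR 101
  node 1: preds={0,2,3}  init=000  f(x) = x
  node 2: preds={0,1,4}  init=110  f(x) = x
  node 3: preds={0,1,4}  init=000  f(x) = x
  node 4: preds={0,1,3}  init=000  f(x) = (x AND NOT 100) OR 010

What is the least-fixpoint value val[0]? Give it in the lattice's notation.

Worklist (9 pops):
  #1 pop 0: in=110 → 111 (was 000); enqueue []
  #2 pop 1: in=111 → 111 (was 000); enqueue []
  #3 pop 2: in=111 → 111 (was 110); enqueue [0,1]
  #4 pop 3: in=111 → 111 (was 000); enqueue []
  #5 pop 4: in=111 → 011 (was 000); enqueue [2,3]
  #6 pop 0: in=111 → 111 (no change)
  #7 pop 1: in=111 → 111 (no change)
  #8 pop 2: in=111 → 111 (no change)
  #9 pop 3: in=111 → 111 (no change)

Fixpoint:
  val[0] = 111
  val[1] = 111
  val[2] = 111
  val[3] = 111
  val[4] = 011

111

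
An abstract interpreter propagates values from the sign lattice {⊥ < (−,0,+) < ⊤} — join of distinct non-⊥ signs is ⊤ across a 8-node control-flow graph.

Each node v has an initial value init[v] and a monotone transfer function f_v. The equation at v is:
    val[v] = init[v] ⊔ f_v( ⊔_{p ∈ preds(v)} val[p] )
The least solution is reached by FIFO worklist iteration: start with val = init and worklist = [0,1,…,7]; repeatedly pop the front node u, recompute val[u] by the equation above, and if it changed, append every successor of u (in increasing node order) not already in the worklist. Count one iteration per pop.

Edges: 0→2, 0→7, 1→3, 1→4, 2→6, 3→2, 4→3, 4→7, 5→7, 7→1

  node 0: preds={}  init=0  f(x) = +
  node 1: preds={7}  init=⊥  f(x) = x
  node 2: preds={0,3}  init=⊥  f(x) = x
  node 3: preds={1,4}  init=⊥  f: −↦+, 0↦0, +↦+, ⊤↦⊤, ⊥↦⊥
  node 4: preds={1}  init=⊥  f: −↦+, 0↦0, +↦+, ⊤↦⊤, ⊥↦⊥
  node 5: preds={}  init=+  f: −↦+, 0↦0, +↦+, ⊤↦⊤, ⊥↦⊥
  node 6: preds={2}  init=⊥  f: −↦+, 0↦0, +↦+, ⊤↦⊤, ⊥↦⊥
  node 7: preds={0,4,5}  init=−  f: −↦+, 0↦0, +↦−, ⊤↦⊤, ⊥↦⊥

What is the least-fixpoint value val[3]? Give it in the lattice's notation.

Worklist (16 pops):
  #1 pop 0: in=⊥ → ⊤ (was 0); enqueue []
  #2 pop 1: in=− → − (was ⊥); enqueue []
  #3 pop 2: in=⊤ → ⊤ (was ⊥); enqueue []
  #4 pop 3: in=− → + (was ⊥); enqueue [2]
  #5 pop 4: in=− → + (was ⊥); enqueue [3]
  #6 pop 5: in=⊥ → + (no change)
  #7 pop 6: in=⊤ → ⊤ (was ⊥); enqueue []
  #8 pop 7: in=⊤ → ⊤ (was −); enqueue [1]
  #9 pop 2: in=⊤ → ⊤ (no change)
  #10 pop 3: in=⊤ → ⊤ (was +); enqueue [2]
  #11 pop 1: in=⊤ → ⊤ (was −); enqueue [3,4]
  #12 pop 2: in=⊤ → ⊤ (no change)
  #13 pop 3: in=⊤ → ⊤ (no change)
  #14 pop 4: in=⊤ → ⊤ (was +); enqueue [3,7]
  #15 pop 3: in=⊤ → ⊤ (no change)
  #16 pop 7: in=⊤ → ⊤ (no change)

Fixpoint:
  val[0] = ⊤
  val[1] = ⊤
  val[2] = ⊤
  val[3] = ⊤
  val[4] = ⊤
  val[5] = +
  val[6] = ⊤
  val[7] = ⊤

⊤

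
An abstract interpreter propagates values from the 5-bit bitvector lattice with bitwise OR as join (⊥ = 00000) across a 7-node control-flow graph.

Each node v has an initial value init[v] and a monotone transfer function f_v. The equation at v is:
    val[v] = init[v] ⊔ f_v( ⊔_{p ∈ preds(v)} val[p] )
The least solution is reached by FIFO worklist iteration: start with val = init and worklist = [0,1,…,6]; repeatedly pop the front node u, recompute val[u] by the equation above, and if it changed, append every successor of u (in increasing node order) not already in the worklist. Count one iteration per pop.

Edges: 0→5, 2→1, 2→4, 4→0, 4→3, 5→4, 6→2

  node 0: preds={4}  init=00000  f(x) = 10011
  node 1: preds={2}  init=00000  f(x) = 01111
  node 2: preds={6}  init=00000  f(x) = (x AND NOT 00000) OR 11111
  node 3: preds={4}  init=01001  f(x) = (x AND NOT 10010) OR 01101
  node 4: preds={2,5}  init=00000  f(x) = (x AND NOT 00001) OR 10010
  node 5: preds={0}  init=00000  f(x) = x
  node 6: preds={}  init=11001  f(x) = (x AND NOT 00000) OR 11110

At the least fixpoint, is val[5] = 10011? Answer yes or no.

Worklist (12 pops):
  #1 pop 0: in=00000 → 10011 (was 00000); enqueue []
  #2 pop 1: in=00000 → 01111 (was 00000); enqueue []
  #3 pop 2: in=11001 → 11111 (was 00000); enqueue [1]
  #4 pop 3: in=00000 → 01101 (was 01001); enqueue []
  #5 pop 4: in=11111 → 11110 (was 00000); enqueue [0,3]
  #6 pop 5: in=10011 → 10011 (was 00000); enqueue [4]
  #7 pop 6: in=00000 → 11111 (was 11001); enqueue [2]
  #8 pop 1: in=11111 → 01111 (no change)
  #9 pop 0: in=11110 → 10011 (no change)
  #10 pop 3: in=11110 → 01101 (no change)
  #11 pop 4: in=11111 → 11110 (no change)
  #12 pop 2: in=11111 → 11111 (no change)

Fixpoint:
  val[0] = 10011
  val[1] = 01111
  val[2] = 11111
  val[3] = 01101
  val[4] = 11110
  val[5] = 10011
  val[6] = 11111

yes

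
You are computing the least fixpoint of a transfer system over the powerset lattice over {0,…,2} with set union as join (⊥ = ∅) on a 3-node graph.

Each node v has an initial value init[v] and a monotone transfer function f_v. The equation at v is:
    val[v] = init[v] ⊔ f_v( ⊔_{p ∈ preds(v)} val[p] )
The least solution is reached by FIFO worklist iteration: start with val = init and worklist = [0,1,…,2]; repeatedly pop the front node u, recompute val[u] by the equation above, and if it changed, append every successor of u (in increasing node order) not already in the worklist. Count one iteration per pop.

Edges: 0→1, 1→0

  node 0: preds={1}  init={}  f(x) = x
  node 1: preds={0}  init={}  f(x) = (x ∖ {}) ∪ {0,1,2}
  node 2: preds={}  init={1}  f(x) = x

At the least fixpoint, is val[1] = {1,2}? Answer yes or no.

Iteration log — 5 steps:
  step 1. node 0  ⊔preds={}  new={}  stable
  step 2. node 1  ⊔preds={}  new={0,1,2}  old={}  +wl: 0
  step 3. node 2  ⊔preds={}  new={1}  stable
  step 4. node 0  ⊔preds={0,1,2}  new={0,1,2}  old={}  +wl: 1
  step 5. node 1  ⊔preds={0,1,2}  new={0,1,2}  stable

Least fixpoint reached:
  node 0: {0,1,2}
  node 1: {0,1,2}
  node 2: {1}

no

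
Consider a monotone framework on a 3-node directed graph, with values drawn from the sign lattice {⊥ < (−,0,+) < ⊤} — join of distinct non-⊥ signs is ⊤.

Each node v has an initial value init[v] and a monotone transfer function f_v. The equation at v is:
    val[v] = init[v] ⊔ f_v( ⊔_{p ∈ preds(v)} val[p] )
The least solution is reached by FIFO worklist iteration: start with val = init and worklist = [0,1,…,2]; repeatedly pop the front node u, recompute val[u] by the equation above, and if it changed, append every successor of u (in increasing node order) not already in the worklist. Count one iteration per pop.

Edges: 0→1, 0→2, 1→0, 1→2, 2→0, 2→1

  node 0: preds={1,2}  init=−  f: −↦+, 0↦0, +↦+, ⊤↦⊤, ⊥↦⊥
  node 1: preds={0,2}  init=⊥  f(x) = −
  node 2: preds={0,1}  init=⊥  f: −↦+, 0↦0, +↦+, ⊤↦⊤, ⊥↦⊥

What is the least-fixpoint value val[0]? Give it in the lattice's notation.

Worklist (8 pops):
  #1 pop 0: in=⊥ → − (no change)
  #2 pop 1: in=− → − (was ⊥); enqueue [0]
  #3 pop 2: in=− → + (was ⊥); enqueue [1]
  #4 pop 0: in=⊤ → ⊤ (was −); enqueue [2]
  #5 pop 1: in=⊤ → − (no change)
  #6 pop 2: in=⊤ → ⊤ (was +); enqueue [0,1]
  #7 pop 0: in=⊤ → ⊤ (no change)
  #8 pop 1: in=⊤ → − (no change)

Fixpoint:
  val[0] = ⊤
  val[1] = −
  val[2] = ⊤

⊤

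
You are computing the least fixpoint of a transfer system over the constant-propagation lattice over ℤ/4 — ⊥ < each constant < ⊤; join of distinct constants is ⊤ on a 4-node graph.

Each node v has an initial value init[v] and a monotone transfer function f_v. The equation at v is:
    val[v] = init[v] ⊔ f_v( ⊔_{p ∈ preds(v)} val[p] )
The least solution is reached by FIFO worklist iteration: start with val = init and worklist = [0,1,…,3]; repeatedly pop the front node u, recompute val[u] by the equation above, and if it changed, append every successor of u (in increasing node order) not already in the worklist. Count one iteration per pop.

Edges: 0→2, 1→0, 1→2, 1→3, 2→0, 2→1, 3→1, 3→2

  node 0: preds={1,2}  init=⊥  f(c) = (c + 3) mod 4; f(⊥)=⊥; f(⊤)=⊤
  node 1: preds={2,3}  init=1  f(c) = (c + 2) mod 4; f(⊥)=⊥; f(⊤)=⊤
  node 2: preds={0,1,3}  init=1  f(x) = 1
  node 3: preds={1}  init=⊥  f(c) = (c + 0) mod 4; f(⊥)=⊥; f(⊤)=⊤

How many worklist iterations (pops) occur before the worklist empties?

Iteration log — 7 steps:
  step 1. node 0  ⊔preds=1  new=0  old=⊥  +wl: 
  step 2. node 1  ⊔preds=1  new=⊤  old=1  +wl: 0
  step 3. node 2  ⊔preds=⊤  new=1  stable
  step 4. node 3  ⊔preds=⊤  new=⊤  old=⊥  +wl: 1,2
  step 5. node 0  ⊔preds=⊤  new=⊤  old=0  +wl: 
  step 6. node 1  ⊔preds=⊤  new=⊤  stable
  step 7. node 2  ⊔preds=⊤  new=1  stable

Least fixpoint reached:
  node 0: ⊤
  node 1: ⊤
  node 2: 1
  node 3: ⊤

7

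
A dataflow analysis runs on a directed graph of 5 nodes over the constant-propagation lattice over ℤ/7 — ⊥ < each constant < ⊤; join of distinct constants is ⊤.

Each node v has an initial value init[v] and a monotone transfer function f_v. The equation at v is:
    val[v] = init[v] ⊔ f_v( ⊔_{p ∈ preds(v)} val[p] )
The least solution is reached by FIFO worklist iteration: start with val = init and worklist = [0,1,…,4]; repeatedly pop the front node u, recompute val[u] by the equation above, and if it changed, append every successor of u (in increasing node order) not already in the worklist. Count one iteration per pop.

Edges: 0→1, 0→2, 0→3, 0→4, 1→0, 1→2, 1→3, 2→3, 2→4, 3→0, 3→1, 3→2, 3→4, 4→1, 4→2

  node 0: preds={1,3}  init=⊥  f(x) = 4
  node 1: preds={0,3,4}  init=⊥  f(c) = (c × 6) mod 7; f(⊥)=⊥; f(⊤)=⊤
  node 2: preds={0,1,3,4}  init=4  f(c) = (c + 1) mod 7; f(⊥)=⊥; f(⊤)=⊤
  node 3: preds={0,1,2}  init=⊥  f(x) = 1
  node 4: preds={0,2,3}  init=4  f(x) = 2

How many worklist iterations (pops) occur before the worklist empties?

Worklist (10 pops):
  #1 pop 0: in=⊥ → 4 (was ⊥); enqueue []
  #2 pop 1: in=4 → 3 (was ⊥); enqueue [0]
  #3 pop 2: in=⊤ → ⊤ (was 4); enqueue []
  #4 pop 3: in=⊤ → 1 (was ⊥); enqueue [1,2]
  #5 pop 4: in=⊤ → ⊤ (was 4); enqueue []
  #6 pop 0: in=⊤ → 4 (no change)
  #7 pop 1: in=⊤ → ⊤ (was 3); enqueue [0,3]
  #8 pop 2: in=⊤ → ⊤ (no change)
  #9 pop 0: in=⊤ → 4 (no change)
  #10 pop 3: in=⊤ → 1 (no change)

Fixpoint:
  val[0] = 4
  val[1] = ⊤
  val[2] = ⊤
  val[3] = 1
  val[4] = ⊤

10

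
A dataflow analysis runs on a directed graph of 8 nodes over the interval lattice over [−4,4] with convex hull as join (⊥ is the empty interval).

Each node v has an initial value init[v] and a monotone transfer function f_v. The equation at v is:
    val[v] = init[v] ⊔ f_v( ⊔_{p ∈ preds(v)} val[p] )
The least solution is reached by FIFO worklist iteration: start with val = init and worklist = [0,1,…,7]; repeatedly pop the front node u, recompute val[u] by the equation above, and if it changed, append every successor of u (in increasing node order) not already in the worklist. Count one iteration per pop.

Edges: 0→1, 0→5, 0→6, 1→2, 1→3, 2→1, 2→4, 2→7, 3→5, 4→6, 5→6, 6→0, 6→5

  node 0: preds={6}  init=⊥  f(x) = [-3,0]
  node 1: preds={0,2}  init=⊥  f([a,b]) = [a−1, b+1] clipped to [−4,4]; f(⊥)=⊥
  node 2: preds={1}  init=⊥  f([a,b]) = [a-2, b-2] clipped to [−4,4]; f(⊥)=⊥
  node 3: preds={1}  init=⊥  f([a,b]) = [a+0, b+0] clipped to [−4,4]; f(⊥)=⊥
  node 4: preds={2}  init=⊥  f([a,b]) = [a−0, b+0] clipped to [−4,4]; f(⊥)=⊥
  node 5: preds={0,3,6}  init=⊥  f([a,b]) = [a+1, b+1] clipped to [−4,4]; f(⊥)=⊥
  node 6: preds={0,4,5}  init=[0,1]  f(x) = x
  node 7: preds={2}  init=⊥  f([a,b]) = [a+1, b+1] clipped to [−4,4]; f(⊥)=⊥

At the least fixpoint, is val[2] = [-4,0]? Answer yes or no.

no

Worklist (17 pops):
  #1 pop 0: in=[0,1] → [-3,0] (was ⊥); enqueue []
  #2 pop 1: in=[-3,0] → [-4,1] (was ⊥); enqueue []
  #3 pop 2: in=[-4,1] → [-4,-1] (was ⊥); enqueue [1]
  #4 pop 3: in=[-4,1] → [-4,1] (was ⊥); enqueue []
  #5 pop 4: in=[-4,-1] → [-4,-1] (was ⊥); enqueue []
  #6 pop 5: in=[-4,1] → [-3,2] (was ⊥); enqueue []
  #7 pop 6: in=[-4,2] → [-4,2] (was [0,1]); enqueue [0,5]
  #8 pop 7: in=[-4,-1] → [-3,0] (was ⊥); enqueue []
  #9 pop 1: in=[-4,0] → [-4,1] (no change)
  #10 pop 0: in=[-4,2] → [-3,0] (no change)
  #11 pop 5: in=[-4,2] → [-3,3] (was [-3,2]); enqueue [6]
  #12 pop 6: in=[-4,3] → [-4,3] (was [-4,2]); enqueue [0,5]
  #13 pop 0: in=[-4,3] → [-3,0] (no change)
  #14 pop 5: in=[-4,3] → [-3,4] (was [-3,3]); enqueue [6]
  #15 pop 6: in=[-4,4] → [-4,4] (was [-4,3]); enqueue [0,5]
  #16 pop 0: in=[-4,4] → [-3,0] (no change)
  #17 pop 5: in=[-4,4] → [-3,4] (no change)

Fixpoint:
  val[0] = [-3,0]
  val[1] = [-4,1]
  val[2] = [-4,-1]
  val[3] = [-4,1]
  val[4] = [-4,-1]
  val[5] = [-3,4]
  val[6] = [-4,4]
  val[7] = [-3,0]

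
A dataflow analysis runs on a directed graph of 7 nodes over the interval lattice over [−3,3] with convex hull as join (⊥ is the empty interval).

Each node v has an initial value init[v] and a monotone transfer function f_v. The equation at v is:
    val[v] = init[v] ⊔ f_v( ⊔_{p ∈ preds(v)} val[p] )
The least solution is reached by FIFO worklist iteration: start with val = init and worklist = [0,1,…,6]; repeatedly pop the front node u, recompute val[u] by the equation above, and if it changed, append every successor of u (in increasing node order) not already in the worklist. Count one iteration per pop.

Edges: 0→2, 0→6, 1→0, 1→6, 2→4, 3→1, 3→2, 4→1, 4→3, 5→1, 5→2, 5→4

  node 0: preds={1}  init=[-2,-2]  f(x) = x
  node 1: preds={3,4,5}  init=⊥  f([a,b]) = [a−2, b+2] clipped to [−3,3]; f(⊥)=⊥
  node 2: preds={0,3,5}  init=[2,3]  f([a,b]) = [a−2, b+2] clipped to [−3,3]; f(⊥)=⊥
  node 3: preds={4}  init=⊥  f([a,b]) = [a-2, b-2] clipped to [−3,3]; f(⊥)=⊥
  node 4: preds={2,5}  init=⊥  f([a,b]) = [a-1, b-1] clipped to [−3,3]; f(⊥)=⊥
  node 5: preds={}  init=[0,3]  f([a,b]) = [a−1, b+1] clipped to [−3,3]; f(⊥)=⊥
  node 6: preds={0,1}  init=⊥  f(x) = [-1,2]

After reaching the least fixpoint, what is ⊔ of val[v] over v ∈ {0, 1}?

Worklist (16 pops):
  #1 pop 0: in=⊥ → [-2,-2] (no change)
  #2 pop 1: in=[0,3] → [-2,3] (was ⊥); enqueue [0]
  #3 pop 2: in=[-2,3] → [-3,3] (was [2,3]); enqueue []
  #4 pop 3: in=⊥ → ⊥ (no change)
  #5 pop 4: in=[-3,3] → [-3,2] (was ⊥); enqueue [1,3]
  #6 pop 5: in=⊥ → [0,3] (no change)
  #7 pop 6: in=[-2,3] → [-1,2] (was ⊥); enqueue []
  #8 pop 0: in=[-2,3] → [-2,3] (was [-2,-2]); enqueue [2,6]
  #9 pop 1: in=[-3,3] → [-3,3] (was [-2,3]); enqueue [0]
  #10 pop 3: in=[-3,2] → [-3,0] (was ⊥); enqueue [1]
  #11 pop 2: in=[-3,3] → [-3,3] (no change)
  #12 pop 6: in=[-3,3] → [-1,2] (no change)
  #13 pop 0: in=[-3,3] → [-3,3] (was [-2,3]); enqueue [2,6]
  #14 pop 1: in=[-3,3] → [-3,3] (no change)
  #15 pop 2: in=[-3,3] → [-3,3] (no change)
  #16 pop 6: in=[-3,3] → [-1,2] (no change)

Fixpoint:
  val[0] = [-3,3]
  val[1] = [-3,3]
  val[2] = [-3,3]
  val[3] = [-3,0]
  val[4] = [-3,2]
  val[5] = [0,3]
  val[6] = [-1,2]

[-3,3]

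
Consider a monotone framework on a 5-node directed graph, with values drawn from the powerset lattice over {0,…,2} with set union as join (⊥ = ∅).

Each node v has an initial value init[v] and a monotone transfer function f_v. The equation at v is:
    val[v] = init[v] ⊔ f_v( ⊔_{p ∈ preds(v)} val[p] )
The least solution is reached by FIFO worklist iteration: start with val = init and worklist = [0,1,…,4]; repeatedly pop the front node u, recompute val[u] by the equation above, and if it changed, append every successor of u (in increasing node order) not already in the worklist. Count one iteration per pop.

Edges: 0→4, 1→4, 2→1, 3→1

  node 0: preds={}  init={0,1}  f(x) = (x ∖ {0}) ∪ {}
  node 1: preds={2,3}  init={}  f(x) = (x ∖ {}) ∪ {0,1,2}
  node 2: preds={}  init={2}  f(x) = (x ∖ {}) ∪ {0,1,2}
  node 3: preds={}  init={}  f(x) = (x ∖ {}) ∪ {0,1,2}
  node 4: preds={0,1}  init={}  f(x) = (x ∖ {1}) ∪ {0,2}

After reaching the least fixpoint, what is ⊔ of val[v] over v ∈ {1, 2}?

Trace (6 dequeues):
  [1] u=0 | in {} | out {0,1} | ==
  [2] u=1 | in {2} | out {0,1,2} | prev {} | push {}
  [3] u=2 | in {} | out {0,1,2} | prev {2} | push {1}
  [4] u=3 | in {} | out {0,1,2} | prev {} | push {}
  [5] u=4 | in {0,1,2} | out {0,2} | prev {} | push {}
  [6] u=1 | in {0,1,2} | out {0,1,2} | ==

Converged values:
  [0] {0,1}
  [1] {0,1,2}
  [2] {0,1,2}
  [3] {0,1,2}
  [4] {0,2}

{0,1,2}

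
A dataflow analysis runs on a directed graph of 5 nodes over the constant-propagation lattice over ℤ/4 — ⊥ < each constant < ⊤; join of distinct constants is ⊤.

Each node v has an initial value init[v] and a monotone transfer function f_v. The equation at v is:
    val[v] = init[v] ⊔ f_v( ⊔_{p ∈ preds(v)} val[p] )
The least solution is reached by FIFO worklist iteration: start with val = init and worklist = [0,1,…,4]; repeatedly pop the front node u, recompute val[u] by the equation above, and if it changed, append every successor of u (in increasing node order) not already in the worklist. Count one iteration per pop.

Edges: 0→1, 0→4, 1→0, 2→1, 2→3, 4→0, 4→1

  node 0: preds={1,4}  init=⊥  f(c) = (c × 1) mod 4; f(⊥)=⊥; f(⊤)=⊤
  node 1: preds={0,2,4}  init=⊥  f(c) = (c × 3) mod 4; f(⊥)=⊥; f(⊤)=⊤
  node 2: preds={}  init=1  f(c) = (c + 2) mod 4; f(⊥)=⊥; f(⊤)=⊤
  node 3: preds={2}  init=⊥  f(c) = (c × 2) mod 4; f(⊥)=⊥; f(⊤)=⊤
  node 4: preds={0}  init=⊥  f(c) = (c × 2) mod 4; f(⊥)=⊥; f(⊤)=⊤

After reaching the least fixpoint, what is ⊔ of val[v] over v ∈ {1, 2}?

⊤

Iteration log — 13 steps:
  step 1. node 0  ⊔preds=⊥  new=⊥  stable
  step 2. node 1  ⊔preds=1  new=3  old=⊥  +wl: 0
  step 3. node 2  ⊔preds=⊥  new=1  stable
  step 4. node 3  ⊔preds=1  new=2  old=⊥  +wl: 
  step 5. node 4  ⊔preds=⊥  new=⊥  stable
  step 6. node 0  ⊔preds=3  new=3  old=⊥  +wl: 1,4
  step 7. node 1  ⊔preds=⊤  new=⊤  old=3  +wl: 0
  step 8. node 4  ⊔preds=3  new=2  old=⊥  +wl: 1
  step 9. node 0  ⊔preds=⊤  new=⊤  old=3  +wl: 4
  step 10. node 1  ⊔preds=⊤  new=⊤  stable
  step 11. node 4  ⊔preds=⊤  new=⊤  old=2  +wl: 0,1
  step 12. node 0  ⊔preds=⊤  new=⊤  stable
  step 13. node 1  ⊔preds=⊤  new=⊤  stable

Least fixpoint reached:
  node 0: ⊤
  node 1: ⊤
  node 2: 1
  node 3: 2
  node 4: ⊤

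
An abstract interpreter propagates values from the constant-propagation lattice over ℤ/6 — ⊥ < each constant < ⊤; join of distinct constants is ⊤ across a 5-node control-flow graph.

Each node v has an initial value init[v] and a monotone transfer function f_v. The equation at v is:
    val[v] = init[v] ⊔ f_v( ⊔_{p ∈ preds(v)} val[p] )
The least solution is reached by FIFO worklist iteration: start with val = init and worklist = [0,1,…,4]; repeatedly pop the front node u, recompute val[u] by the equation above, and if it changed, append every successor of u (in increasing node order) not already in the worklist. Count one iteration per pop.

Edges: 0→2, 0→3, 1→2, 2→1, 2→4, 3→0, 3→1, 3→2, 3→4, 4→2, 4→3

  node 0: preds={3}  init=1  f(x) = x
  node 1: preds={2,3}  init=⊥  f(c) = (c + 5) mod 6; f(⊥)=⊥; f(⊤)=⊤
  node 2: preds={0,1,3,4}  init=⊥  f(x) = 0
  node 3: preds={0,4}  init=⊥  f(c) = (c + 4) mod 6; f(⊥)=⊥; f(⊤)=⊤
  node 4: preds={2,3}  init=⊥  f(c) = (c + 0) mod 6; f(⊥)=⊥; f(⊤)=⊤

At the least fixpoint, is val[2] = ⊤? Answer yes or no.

Iteration log — 13 steps:
  step 1. node 0  ⊔preds=⊥  new=1  stable
  step 2. node 1  ⊔preds=⊥  new=⊥  stable
  step 3. node 2  ⊔preds=1  new=0  old=⊥  +wl: 1
  step 4. node 3  ⊔preds=1  new=5  old=⊥  +wl: 0,2
  step 5. node 4  ⊔preds=⊤  new=⊤  old=⊥  +wl: 3
  step 6. node 1  ⊔preds=⊤  new=⊤  old=⊥  +wl: 
  step 7. node 0  ⊔preds=5  new=⊤  old=1  +wl: 
  step 8. node 2  ⊔preds=⊤  new=0  stable
  step 9. node 3  ⊔preds=⊤  new=⊤  old=5  +wl: 0,1,2,4
  step 10. node 0  ⊔preds=⊤  new=⊤  stable
  step 11. node 1  ⊔preds=⊤  new=⊤  stable
  step 12. node 2  ⊔preds=⊤  new=0  stable
  step 13. node 4  ⊔preds=⊤  new=⊤  stable

Least fixpoint reached:
  node 0: ⊤
  node 1: ⊤
  node 2: 0
  node 3: ⊤
  node 4: ⊤

no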